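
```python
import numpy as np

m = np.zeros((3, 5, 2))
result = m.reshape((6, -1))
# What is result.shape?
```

(6, 5)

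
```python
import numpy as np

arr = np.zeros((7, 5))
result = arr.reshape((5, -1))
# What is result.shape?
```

(5, 7)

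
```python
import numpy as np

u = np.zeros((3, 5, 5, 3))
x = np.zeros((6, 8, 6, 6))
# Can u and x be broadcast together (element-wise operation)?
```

No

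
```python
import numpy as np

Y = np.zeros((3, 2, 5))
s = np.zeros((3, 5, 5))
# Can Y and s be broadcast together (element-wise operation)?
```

No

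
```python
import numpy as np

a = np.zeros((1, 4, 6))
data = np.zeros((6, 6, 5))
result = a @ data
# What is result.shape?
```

(6, 4, 5)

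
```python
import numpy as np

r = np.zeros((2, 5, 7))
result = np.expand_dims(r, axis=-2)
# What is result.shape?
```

(2, 5, 1, 7)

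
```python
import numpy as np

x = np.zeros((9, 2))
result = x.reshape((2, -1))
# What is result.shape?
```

(2, 9)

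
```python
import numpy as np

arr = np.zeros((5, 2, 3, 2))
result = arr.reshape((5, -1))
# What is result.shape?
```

(5, 12)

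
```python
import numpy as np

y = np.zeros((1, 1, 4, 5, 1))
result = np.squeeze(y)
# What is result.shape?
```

(4, 5)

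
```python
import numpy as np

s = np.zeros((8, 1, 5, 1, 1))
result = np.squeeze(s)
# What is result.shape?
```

(8, 5)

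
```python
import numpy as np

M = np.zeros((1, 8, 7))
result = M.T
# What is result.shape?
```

(7, 8, 1)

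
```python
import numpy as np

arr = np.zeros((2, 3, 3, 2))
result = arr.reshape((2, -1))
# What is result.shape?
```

(2, 18)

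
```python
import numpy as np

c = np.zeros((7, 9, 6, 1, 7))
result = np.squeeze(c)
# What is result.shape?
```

(7, 9, 6, 7)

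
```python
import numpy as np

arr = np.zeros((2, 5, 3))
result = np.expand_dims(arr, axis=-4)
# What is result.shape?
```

(1, 2, 5, 3)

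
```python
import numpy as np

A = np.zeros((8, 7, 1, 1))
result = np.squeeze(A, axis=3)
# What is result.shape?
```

(8, 7, 1)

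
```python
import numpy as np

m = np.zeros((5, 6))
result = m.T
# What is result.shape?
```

(6, 5)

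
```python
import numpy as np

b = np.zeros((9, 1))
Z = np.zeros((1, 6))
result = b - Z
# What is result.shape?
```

(9, 6)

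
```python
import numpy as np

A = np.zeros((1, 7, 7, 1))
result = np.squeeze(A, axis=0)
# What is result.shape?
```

(7, 7, 1)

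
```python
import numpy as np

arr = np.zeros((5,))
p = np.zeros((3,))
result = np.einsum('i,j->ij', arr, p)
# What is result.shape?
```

(5, 3)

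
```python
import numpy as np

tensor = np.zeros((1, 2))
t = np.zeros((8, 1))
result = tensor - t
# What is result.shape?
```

(8, 2)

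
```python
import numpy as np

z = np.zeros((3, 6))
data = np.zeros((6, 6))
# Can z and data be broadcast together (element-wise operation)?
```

No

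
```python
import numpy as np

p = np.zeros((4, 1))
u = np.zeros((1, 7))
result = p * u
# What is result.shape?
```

(4, 7)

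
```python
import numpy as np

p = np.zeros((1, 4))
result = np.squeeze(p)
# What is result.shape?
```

(4,)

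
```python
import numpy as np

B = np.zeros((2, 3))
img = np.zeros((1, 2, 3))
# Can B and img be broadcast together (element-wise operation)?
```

Yes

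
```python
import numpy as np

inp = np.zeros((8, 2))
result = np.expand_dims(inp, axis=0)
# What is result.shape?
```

(1, 8, 2)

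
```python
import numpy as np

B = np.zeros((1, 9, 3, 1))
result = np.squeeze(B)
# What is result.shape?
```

(9, 3)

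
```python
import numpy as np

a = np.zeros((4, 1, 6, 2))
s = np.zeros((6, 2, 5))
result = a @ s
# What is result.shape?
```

(4, 6, 6, 5)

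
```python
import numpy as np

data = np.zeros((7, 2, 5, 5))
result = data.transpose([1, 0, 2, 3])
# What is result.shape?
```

(2, 7, 5, 5)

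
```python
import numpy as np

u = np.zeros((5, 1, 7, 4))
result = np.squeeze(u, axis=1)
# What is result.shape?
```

(5, 7, 4)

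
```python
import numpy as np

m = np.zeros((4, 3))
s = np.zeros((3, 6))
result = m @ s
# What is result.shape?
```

(4, 6)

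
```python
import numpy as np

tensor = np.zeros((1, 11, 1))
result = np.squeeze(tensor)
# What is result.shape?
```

(11,)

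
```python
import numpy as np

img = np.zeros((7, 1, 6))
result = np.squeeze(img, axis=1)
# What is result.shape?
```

(7, 6)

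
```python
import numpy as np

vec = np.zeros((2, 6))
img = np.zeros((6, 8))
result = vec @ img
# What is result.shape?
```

(2, 8)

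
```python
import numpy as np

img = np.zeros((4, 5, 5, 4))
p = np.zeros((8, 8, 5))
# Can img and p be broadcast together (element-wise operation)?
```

No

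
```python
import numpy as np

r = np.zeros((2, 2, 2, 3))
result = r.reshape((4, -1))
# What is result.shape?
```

(4, 6)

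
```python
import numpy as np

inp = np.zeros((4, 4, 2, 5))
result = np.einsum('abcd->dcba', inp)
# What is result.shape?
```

(5, 2, 4, 4)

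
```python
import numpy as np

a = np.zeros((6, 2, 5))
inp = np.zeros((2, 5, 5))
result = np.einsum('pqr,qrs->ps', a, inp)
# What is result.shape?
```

(6, 5)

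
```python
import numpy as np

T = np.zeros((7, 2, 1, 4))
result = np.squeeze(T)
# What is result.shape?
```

(7, 2, 4)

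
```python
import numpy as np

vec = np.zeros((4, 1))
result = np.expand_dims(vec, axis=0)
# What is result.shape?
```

(1, 4, 1)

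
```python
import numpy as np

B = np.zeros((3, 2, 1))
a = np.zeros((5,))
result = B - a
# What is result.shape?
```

(3, 2, 5)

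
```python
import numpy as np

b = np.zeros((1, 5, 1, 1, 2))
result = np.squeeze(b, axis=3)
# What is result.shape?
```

(1, 5, 1, 2)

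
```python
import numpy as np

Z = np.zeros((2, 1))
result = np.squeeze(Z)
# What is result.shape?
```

(2,)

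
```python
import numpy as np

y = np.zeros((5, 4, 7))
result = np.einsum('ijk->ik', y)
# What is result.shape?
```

(5, 7)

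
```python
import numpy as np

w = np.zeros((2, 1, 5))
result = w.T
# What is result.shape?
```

(5, 1, 2)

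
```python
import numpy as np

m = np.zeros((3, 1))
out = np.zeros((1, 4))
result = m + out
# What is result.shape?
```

(3, 4)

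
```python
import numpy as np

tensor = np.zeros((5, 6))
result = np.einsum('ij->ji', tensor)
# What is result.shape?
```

(6, 5)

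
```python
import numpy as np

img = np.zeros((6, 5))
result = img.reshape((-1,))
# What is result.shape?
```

(30,)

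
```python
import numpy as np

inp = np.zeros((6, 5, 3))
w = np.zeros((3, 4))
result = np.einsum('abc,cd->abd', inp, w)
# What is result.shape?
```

(6, 5, 4)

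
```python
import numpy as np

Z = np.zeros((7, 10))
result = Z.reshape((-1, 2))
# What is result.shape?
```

(35, 2)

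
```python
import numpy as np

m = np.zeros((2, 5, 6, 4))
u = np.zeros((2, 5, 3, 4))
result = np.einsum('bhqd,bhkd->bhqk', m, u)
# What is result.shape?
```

(2, 5, 6, 3)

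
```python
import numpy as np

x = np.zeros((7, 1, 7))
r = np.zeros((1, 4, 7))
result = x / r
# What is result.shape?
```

(7, 4, 7)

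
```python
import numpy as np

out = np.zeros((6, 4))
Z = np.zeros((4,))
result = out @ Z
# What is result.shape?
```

(6,)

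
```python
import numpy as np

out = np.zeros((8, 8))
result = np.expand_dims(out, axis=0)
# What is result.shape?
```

(1, 8, 8)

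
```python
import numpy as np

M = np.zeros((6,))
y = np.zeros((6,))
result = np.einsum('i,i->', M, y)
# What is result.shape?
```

()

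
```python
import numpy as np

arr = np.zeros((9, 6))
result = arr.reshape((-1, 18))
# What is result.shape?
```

(3, 18)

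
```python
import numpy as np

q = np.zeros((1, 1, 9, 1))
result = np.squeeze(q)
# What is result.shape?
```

(9,)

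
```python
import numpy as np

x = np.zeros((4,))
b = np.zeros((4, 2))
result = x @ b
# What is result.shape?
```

(2,)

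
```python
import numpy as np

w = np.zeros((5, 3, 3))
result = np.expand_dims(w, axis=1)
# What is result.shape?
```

(5, 1, 3, 3)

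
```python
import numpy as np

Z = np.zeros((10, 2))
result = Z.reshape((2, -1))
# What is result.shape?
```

(2, 10)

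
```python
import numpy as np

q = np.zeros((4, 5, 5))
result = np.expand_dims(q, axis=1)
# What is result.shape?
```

(4, 1, 5, 5)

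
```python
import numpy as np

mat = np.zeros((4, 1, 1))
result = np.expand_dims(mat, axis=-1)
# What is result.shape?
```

(4, 1, 1, 1)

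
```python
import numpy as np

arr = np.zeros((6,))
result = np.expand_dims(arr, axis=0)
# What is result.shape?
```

(1, 6)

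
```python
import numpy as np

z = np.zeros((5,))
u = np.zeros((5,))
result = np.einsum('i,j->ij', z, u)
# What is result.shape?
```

(5, 5)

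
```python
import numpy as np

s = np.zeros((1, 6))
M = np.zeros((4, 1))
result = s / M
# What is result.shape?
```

(4, 6)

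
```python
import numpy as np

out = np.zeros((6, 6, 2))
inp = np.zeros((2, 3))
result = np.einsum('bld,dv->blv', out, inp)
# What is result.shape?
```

(6, 6, 3)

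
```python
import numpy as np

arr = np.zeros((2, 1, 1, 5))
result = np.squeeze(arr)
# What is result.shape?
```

(2, 5)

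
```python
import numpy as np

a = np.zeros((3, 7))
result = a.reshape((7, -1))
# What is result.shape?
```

(7, 3)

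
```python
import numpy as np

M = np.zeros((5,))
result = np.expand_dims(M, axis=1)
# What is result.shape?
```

(5, 1)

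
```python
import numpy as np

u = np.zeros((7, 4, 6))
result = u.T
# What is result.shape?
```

(6, 4, 7)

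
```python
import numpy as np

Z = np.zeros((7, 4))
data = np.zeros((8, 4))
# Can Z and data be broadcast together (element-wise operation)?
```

No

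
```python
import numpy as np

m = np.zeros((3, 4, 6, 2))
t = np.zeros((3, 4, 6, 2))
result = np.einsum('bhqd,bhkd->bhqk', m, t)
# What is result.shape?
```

(3, 4, 6, 6)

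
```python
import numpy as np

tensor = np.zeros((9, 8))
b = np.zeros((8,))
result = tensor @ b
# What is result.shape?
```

(9,)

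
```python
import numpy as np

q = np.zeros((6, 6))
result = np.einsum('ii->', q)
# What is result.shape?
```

()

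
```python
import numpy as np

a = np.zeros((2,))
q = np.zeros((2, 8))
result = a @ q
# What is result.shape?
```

(8,)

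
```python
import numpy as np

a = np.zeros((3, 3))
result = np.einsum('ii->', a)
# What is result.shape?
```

()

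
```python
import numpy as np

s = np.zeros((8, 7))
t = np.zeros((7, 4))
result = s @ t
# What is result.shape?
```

(8, 4)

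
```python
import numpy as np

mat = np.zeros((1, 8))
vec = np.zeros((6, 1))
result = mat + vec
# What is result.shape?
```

(6, 8)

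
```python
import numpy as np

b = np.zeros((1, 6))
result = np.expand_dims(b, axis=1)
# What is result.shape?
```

(1, 1, 6)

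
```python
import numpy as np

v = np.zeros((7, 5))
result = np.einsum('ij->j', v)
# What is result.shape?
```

(5,)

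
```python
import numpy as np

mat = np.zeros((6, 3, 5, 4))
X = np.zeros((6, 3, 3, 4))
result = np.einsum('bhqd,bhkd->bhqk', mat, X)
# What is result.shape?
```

(6, 3, 5, 3)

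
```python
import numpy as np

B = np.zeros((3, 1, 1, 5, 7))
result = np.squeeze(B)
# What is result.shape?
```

(3, 5, 7)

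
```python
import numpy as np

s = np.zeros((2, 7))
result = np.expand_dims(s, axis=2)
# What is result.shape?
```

(2, 7, 1)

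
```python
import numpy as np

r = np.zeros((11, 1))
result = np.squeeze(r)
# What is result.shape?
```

(11,)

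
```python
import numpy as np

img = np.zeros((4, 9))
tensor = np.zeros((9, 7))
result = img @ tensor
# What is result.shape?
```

(4, 7)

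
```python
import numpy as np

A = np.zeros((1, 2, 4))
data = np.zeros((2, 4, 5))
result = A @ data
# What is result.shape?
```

(2, 2, 5)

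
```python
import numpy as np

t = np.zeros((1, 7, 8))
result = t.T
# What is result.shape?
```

(8, 7, 1)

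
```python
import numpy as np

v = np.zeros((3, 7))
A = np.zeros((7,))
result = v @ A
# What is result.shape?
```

(3,)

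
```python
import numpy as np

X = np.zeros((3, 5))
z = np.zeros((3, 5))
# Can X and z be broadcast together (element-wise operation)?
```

Yes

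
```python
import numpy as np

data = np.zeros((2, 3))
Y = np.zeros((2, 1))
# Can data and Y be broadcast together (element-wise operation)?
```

Yes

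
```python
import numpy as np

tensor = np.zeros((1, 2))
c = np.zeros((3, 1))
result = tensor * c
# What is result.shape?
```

(3, 2)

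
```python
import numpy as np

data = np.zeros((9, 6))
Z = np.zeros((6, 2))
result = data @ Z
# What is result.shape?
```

(9, 2)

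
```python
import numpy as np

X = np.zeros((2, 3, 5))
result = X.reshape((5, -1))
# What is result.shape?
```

(5, 6)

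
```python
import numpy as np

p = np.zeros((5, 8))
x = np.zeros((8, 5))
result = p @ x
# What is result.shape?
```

(5, 5)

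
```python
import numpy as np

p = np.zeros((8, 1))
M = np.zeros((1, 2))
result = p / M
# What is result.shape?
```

(8, 2)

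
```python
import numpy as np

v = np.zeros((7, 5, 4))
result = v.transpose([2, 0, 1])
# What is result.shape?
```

(4, 7, 5)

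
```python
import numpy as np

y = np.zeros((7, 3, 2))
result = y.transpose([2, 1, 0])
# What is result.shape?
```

(2, 3, 7)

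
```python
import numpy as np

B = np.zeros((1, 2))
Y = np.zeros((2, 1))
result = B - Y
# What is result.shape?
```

(2, 2)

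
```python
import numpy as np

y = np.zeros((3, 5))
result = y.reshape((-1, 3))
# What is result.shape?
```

(5, 3)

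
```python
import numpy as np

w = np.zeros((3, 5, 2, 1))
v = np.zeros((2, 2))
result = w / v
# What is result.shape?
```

(3, 5, 2, 2)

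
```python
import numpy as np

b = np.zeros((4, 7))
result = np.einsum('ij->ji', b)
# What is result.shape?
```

(7, 4)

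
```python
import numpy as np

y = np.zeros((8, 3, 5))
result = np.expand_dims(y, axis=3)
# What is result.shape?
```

(8, 3, 5, 1)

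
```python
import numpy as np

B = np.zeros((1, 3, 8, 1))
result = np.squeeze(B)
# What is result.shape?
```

(3, 8)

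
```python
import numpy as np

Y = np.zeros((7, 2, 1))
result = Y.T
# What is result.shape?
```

(1, 2, 7)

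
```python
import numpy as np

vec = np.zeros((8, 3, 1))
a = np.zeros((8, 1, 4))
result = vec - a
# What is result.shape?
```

(8, 3, 4)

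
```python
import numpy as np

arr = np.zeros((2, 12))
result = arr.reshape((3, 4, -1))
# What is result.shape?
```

(3, 4, 2)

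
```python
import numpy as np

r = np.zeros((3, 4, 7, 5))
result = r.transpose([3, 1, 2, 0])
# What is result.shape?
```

(5, 4, 7, 3)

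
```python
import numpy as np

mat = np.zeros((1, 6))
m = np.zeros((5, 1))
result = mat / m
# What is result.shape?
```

(5, 6)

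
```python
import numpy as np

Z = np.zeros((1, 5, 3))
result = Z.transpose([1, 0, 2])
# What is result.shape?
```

(5, 1, 3)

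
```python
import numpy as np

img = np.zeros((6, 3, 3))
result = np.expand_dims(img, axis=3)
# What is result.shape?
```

(6, 3, 3, 1)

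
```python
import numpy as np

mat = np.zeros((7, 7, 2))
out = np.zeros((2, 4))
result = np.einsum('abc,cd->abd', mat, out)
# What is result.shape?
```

(7, 7, 4)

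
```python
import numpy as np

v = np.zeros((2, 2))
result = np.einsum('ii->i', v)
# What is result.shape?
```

(2,)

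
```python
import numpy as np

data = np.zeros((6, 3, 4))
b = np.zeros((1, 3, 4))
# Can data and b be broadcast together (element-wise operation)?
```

Yes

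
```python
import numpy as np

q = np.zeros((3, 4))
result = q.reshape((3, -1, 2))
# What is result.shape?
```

(3, 2, 2)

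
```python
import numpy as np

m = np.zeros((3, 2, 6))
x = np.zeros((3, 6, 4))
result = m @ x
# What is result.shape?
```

(3, 2, 4)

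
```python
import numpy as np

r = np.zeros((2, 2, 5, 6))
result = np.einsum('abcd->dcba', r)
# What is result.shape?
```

(6, 5, 2, 2)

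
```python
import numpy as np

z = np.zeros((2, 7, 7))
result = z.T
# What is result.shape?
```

(7, 7, 2)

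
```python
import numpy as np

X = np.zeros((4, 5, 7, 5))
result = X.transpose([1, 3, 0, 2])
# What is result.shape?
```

(5, 5, 4, 7)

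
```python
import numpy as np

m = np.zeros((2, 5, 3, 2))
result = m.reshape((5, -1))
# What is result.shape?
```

(5, 12)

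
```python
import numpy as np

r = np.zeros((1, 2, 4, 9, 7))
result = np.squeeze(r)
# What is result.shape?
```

(2, 4, 9, 7)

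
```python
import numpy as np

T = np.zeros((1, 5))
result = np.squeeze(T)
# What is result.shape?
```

(5,)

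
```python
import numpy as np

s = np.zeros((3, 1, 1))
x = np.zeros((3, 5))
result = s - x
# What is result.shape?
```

(3, 3, 5)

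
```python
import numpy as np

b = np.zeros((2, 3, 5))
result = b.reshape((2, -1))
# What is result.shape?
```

(2, 15)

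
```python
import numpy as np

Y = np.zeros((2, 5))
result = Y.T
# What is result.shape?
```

(5, 2)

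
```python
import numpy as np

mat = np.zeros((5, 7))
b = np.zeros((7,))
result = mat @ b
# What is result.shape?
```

(5,)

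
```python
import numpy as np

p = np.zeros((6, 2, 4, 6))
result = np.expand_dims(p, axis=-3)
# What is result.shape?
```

(6, 2, 1, 4, 6)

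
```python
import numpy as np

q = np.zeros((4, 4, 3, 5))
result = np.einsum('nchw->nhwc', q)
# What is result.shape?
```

(4, 3, 5, 4)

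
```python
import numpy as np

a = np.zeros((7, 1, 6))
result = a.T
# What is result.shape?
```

(6, 1, 7)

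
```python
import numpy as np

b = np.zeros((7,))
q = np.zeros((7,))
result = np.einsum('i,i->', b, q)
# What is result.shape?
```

()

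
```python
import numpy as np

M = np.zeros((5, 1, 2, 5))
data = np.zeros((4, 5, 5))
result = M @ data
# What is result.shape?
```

(5, 4, 2, 5)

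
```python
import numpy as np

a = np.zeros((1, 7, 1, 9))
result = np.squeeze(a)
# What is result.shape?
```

(7, 9)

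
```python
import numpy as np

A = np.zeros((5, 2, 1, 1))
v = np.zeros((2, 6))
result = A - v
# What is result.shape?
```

(5, 2, 2, 6)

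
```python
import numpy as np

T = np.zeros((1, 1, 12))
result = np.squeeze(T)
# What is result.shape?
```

(12,)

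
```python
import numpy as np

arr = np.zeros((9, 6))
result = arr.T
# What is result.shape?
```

(6, 9)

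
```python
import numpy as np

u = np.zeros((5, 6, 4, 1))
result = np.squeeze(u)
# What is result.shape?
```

(5, 6, 4)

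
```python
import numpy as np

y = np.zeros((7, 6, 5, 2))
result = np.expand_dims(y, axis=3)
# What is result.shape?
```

(7, 6, 5, 1, 2)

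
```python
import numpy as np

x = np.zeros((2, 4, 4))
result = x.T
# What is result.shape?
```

(4, 4, 2)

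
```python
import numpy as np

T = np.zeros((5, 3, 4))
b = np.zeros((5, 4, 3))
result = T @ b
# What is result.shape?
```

(5, 3, 3)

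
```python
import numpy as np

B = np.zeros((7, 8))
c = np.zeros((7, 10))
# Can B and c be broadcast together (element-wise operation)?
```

No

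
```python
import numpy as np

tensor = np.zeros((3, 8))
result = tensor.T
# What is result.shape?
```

(8, 3)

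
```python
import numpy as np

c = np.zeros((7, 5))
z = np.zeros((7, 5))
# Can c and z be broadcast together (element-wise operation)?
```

Yes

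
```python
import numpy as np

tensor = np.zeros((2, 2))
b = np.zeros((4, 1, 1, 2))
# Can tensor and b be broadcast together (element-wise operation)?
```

Yes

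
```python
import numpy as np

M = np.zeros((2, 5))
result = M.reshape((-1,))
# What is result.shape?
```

(10,)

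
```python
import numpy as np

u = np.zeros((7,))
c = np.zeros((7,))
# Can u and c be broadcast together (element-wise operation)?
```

Yes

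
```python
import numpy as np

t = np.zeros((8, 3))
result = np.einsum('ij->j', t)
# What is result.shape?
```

(3,)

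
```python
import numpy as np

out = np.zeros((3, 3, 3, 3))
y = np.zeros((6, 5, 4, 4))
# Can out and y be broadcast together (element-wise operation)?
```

No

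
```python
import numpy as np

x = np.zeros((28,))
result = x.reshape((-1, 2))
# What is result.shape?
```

(14, 2)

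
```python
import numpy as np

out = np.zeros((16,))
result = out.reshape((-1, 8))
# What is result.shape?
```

(2, 8)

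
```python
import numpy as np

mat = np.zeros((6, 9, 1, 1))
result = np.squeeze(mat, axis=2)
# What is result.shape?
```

(6, 9, 1)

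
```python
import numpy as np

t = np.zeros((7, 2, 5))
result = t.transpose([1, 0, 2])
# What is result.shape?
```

(2, 7, 5)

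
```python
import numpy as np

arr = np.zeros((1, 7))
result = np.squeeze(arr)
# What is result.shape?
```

(7,)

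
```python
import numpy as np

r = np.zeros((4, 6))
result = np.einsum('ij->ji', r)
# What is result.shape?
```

(6, 4)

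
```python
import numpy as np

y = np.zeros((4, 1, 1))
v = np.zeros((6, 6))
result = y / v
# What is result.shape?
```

(4, 6, 6)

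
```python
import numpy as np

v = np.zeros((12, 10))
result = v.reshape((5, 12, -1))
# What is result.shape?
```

(5, 12, 2)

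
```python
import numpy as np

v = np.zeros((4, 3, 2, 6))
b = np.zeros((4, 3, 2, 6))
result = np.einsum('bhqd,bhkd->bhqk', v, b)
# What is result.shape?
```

(4, 3, 2, 2)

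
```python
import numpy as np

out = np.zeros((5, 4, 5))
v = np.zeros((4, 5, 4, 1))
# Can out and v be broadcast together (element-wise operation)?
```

Yes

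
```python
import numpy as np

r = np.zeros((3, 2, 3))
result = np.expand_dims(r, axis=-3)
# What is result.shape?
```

(3, 1, 2, 3)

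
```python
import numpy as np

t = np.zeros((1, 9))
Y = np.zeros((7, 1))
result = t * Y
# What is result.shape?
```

(7, 9)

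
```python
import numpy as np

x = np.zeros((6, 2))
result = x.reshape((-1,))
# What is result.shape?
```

(12,)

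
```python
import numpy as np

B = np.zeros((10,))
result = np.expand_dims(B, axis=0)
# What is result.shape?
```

(1, 10)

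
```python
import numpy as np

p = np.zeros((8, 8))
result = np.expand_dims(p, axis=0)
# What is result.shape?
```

(1, 8, 8)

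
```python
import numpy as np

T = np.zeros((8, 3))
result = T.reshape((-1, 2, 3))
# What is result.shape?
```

(4, 2, 3)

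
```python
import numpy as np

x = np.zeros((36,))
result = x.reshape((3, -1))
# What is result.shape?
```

(3, 12)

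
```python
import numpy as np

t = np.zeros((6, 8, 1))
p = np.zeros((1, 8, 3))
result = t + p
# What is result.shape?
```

(6, 8, 3)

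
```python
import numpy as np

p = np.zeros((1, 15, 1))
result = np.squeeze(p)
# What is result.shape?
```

(15,)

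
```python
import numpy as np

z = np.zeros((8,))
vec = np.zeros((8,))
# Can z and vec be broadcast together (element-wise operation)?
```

Yes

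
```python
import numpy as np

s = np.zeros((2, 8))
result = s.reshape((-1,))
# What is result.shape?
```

(16,)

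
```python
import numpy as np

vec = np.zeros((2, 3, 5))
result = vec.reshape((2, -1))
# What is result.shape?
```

(2, 15)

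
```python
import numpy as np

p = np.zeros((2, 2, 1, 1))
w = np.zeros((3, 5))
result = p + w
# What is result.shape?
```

(2, 2, 3, 5)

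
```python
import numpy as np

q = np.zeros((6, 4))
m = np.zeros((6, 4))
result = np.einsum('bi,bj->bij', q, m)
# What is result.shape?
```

(6, 4, 4)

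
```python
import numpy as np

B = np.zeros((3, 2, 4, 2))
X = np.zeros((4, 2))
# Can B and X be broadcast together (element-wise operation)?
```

Yes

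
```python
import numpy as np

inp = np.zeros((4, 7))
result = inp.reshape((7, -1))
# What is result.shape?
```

(7, 4)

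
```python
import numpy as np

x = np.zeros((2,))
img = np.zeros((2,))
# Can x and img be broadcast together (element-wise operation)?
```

Yes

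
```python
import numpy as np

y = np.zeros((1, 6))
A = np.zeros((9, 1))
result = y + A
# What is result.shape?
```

(9, 6)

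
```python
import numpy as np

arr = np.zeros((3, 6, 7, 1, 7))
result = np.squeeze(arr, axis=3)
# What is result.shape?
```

(3, 6, 7, 7)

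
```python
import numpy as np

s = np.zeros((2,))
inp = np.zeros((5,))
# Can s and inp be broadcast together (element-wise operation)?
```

No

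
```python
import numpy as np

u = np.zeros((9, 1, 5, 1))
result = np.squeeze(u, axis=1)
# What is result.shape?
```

(9, 5, 1)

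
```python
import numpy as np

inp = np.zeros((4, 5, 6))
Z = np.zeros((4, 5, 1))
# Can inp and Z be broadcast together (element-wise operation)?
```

Yes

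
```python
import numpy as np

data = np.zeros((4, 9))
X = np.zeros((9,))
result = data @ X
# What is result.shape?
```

(4,)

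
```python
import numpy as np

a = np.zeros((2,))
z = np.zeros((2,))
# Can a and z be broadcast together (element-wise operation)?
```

Yes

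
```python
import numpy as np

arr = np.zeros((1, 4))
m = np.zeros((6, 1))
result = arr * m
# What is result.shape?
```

(6, 4)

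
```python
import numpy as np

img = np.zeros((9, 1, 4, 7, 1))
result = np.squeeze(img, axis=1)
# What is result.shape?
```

(9, 4, 7, 1)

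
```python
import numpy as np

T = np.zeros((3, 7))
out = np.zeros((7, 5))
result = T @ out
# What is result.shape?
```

(3, 5)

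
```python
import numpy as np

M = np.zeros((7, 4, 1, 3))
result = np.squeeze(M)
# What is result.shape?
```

(7, 4, 3)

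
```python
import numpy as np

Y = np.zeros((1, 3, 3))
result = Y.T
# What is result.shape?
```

(3, 3, 1)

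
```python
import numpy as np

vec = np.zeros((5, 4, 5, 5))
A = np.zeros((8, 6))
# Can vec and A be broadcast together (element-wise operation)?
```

No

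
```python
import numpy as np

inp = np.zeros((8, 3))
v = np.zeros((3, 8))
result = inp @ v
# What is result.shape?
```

(8, 8)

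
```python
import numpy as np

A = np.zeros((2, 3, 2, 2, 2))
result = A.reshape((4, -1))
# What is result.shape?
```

(4, 12)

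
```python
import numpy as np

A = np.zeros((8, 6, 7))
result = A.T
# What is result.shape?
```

(7, 6, 8)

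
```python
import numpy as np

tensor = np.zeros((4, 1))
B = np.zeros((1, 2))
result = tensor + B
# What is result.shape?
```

(4, 2)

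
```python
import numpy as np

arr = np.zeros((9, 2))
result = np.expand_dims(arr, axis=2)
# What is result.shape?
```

(9, 2, 1)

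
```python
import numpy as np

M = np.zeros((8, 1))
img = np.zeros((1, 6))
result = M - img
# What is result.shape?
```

(8, 6)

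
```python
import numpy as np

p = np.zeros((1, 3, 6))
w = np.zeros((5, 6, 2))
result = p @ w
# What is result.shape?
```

(5, 3, 2)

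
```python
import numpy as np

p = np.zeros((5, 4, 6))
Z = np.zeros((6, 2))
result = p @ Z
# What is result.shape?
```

(5, 4, 2)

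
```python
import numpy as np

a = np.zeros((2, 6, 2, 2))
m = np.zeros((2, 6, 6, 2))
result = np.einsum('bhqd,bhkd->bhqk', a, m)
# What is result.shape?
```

(2, 6, 2, 6)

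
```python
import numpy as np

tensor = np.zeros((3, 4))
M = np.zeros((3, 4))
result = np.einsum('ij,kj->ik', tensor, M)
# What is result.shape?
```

(3, 3)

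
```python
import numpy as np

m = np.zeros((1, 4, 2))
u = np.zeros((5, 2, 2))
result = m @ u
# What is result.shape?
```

(5, 4, 2)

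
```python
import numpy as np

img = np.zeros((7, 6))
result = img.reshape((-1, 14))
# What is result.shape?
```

(3, 14)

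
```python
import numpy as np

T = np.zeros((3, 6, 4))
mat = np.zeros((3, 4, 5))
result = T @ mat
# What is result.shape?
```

(3, 6, 5)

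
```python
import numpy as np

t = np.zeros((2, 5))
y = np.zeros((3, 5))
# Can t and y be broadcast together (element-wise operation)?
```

No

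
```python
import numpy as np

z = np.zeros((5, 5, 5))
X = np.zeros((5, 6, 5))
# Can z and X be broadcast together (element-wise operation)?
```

No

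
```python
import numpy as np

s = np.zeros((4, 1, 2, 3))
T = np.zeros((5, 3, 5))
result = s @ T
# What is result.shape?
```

(4, 5, 2, 5)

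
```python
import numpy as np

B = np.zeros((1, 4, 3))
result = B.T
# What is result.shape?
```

(3, 4, 1)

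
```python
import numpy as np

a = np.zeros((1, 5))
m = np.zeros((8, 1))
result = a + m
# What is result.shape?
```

(8, 5)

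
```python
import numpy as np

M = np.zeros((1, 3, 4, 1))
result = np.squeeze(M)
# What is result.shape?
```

(3, 4)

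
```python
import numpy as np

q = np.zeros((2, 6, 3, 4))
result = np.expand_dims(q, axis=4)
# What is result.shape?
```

(2, 6, 3, 4, 1)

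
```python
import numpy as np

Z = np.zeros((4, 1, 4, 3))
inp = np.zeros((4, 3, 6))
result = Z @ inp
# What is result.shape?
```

(4, 4, 4, 6)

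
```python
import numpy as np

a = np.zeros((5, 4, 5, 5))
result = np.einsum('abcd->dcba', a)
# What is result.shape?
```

(5, 5, 4, 5)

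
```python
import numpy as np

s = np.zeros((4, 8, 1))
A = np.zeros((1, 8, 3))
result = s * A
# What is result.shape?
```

(4, 8, 3)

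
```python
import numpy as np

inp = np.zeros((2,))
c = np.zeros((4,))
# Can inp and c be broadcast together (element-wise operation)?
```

No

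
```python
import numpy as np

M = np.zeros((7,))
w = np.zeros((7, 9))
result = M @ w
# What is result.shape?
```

(9,)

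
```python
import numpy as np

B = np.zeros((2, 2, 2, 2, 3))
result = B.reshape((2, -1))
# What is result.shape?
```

(2, 24)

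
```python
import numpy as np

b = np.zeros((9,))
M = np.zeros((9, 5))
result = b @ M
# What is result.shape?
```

(5,)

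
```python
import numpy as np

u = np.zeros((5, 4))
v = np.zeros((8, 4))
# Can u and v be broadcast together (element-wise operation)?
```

No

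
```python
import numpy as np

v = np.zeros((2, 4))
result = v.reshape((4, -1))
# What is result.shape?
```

(4, 2)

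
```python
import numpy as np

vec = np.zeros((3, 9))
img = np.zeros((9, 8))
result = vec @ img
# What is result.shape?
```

(3, 8)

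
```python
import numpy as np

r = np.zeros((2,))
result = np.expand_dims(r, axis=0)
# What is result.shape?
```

(1, 2)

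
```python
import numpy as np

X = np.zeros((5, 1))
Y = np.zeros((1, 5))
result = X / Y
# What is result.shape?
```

(5, 5)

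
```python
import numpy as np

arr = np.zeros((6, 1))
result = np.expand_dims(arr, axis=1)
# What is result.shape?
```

(6, 1, 1)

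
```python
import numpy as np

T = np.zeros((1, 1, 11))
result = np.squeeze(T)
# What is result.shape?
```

(11,)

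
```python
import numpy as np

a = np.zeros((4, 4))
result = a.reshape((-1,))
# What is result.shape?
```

(16,)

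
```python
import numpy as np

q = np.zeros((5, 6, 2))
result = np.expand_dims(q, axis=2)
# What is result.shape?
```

(5, 6, 1, 2)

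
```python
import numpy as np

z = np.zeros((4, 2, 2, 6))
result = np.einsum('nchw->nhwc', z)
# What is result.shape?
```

(4, 2, 6, 2)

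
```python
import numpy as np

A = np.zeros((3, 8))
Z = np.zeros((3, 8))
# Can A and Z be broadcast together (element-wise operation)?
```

Yes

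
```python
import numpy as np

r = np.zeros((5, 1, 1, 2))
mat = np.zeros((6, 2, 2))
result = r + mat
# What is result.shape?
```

(5, 6, 2, 2)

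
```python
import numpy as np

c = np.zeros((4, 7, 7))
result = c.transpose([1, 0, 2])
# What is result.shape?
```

(7, 4, 7)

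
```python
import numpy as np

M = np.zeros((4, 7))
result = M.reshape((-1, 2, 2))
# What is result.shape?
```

(7, 2, 2)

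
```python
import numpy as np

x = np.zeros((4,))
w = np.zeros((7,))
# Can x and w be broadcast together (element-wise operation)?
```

No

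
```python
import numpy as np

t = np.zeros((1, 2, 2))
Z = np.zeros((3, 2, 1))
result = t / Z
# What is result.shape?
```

(3, 2, 2)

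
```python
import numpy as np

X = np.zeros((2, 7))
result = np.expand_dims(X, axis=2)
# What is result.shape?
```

(2, 7, 1)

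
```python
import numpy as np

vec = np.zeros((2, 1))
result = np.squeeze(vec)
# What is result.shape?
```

(2,)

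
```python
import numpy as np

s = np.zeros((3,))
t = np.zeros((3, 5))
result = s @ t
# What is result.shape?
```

(5,)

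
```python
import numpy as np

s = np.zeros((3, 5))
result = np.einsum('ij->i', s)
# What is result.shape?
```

(3,)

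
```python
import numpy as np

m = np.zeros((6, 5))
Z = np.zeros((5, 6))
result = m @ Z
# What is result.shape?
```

(6, 6)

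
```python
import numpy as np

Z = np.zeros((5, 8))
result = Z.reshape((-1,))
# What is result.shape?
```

(40,)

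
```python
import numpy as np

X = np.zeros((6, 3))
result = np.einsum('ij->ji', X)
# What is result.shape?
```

(3, 6)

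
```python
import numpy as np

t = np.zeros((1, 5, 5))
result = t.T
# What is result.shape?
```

(5, 5, 1)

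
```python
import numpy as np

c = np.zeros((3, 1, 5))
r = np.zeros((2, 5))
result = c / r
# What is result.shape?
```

(3, 2, 5)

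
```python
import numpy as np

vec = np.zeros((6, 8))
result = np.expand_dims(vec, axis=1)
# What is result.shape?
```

(6, 1, 8)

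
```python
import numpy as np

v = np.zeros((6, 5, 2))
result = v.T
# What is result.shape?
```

(2, 5, 6)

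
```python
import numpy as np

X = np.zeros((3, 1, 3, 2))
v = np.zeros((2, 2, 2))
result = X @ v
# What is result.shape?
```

(3, 2, 3, 2)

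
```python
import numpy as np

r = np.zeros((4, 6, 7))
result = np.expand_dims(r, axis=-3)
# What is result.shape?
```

(4, 1, 6, 7)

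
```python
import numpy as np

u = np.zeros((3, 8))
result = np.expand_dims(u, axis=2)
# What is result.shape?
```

(3, 8, 1)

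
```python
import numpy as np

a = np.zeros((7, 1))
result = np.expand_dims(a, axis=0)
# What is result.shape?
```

(1, 7, 1)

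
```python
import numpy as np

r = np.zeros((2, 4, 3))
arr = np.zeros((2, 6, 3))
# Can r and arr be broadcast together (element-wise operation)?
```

No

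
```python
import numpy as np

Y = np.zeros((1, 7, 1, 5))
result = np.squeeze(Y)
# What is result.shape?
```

(7, 5)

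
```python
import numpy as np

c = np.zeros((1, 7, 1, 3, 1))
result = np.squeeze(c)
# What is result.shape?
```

(7, 3)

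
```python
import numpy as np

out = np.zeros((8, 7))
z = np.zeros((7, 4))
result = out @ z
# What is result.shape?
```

(8, 4)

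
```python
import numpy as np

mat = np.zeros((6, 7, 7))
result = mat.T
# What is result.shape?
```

(7, 7, 6)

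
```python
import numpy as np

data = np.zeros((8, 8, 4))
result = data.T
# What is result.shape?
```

(4, 8, 8)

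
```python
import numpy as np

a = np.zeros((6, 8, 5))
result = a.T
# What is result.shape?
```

(5, 8, 6)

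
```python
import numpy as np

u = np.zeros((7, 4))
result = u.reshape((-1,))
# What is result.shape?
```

(28,)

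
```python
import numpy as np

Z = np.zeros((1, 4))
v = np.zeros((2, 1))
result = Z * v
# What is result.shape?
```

(2, 4)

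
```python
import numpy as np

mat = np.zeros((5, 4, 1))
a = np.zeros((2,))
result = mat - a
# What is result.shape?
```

(5, 4, 2)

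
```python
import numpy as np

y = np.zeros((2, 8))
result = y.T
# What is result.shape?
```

(8, 2)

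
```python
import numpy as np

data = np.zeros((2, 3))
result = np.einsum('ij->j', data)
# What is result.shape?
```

(3,)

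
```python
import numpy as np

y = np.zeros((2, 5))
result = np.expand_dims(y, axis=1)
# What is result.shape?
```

(2, 1, 5)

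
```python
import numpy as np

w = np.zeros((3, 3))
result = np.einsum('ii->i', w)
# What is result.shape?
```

(3,)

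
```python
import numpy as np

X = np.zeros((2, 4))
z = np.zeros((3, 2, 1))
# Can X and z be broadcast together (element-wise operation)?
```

Yes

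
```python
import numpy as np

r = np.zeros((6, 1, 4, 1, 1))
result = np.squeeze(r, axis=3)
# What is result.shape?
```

(6, 1, 4, 1)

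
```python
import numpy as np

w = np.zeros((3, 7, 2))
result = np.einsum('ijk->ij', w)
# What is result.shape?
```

(3, 7)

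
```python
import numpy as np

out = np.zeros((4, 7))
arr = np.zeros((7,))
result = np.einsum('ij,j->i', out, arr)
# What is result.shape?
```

(4,)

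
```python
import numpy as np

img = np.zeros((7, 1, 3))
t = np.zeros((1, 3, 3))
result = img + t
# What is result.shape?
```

(7, 3, 3)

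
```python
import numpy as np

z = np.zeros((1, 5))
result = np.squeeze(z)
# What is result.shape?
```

(5,)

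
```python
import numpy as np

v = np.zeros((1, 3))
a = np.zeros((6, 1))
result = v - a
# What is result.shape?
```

(6, 3)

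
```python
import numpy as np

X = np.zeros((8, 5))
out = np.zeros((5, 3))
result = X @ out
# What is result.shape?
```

(8, 3)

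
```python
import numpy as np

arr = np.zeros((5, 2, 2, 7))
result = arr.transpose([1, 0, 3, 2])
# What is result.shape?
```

(2, 5, 7, 2)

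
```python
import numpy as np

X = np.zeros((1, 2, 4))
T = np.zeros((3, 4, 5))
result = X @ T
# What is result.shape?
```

(3, 2, 5)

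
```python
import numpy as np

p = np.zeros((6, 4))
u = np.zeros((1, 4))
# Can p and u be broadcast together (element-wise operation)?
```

Yes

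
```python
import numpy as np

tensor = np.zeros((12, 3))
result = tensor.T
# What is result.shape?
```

(3, 12)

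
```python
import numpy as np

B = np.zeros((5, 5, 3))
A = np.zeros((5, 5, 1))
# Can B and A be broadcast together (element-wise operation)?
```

Yes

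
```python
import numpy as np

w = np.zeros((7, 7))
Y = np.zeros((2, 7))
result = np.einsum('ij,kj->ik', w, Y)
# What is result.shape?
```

(7, 2)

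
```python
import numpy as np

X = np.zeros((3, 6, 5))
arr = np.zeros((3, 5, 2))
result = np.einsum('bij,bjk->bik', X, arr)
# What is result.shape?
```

(3, 6, 2)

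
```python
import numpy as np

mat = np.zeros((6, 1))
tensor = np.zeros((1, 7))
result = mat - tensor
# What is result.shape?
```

(6, 7)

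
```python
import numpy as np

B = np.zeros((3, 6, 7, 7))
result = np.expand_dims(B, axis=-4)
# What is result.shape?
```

(3, 1, 6, 7, 7)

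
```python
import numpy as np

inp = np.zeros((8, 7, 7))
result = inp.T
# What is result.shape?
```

(7, 7, 8)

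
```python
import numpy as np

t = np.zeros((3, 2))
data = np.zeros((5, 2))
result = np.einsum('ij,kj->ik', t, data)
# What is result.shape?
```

(3, 5)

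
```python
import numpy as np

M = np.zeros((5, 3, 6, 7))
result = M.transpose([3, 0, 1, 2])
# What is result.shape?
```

(7, 5, 3, 6)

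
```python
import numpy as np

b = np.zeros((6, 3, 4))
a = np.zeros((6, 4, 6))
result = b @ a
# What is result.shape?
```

(6, 3, 6)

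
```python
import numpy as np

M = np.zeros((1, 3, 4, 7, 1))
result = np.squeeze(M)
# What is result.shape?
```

(3, 4, 7)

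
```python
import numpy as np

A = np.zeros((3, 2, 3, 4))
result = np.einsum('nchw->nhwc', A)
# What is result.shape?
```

(3, 3, 4, 2)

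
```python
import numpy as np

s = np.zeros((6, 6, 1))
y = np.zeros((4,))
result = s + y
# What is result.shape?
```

(6, 6, 4)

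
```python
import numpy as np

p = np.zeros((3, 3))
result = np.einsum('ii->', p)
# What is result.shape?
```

()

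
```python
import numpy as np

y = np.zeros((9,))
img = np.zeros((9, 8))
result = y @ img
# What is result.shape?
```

(8,)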